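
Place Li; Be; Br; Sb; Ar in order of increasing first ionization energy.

Li < Sb < Be < Br < Ar

Li is in period 2, group 1; Be is in period 2, group 2; Ar is in period 3, group 18; Br is in period 4, group 17; Sb is in period 5, group 15.
First ionization energy rises across a period (greater Z_eff holds electrons more tightly) and falls down a group (valence electrons are farther from the nucleus).
Here both period and group differ, so the two effects have to be weighed against each other.
Sb > Li: the two effects oppose for this pair; the across-period effect wins (831 vs 520 kJ/mol).
Be > Sb: the two effects oppose for this pair; the down-group effect wins (900 vs 831 kJ/mol).
Br > Be: period and group pull opposite ways; the across-period shift dominates (1140 vs 900 kJ/mol).
Ar > Br: both effects reinforce here, so Ar is clearly the higher of the two.
Tabulated first ionization energy (kJ/mol): Li 520, Be 900, Ar 1521, Br 1140, Sb 831.
So from lowest to highest: Li < Sb < Be < Br < Ar.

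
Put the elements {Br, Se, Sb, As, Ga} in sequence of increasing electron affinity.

Ga, As, Sb, Se, Br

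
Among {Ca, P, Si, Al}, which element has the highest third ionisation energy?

The third ionization energy removes an electron from the +2 ion. For each element: Ca²⁺ is the bare [Ar] core; P²⁺ still has 3 valence electrons; Si²⁺ still has 2 valence electrons; Al²⁺ still has 1 valence electron.
Breaking into a closed-shell core is much more expensive than removing a leftover valence electron — Ca has the largest IE_3 here.
Valence configurations: P²⁺ [Ne]3s²3p¹, Si²⁺ [Ne]3s², Al²⁺ [Ne]3s¹.
P²⁺ loses a lone 3p electron whereas Si²⁺ must break into a filled 3s² pair, so IE_3(Si) > IE_3(P) even though P has the higher nuclear charge.
The numbers (kJ/mol): Ca 4912, P 2914, Si 3232, Al 2745.
Hence IE_3: Al < P < Si < Ca.

Ca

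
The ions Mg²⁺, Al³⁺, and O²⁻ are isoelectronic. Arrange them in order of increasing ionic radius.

All of these have 10 electrons, so size is governed by nuclear charge alone: the more protons, the stronger the pull on the same electron cloud, and the smaller the ion.
Nuclear charges: Al³⁺ (Z=13), Mg²⁺ (Z=12), O²⁻ (Z=8).
Smallest to largest: Al³⁺ < Mg²⁺ < O²⁻.

Al³⁺ < Mg²⁺ < O²⁻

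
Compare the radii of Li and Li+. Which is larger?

Forming Li+ removes 1 electron from Li. Fewer electrons for the same nuclear charge means less shielding and a higher Z_eff on the remaining electrons, and for main-group metals the entire outer shell is lost.
A cation is smaller than its parent atom: Li+ < Li.

Li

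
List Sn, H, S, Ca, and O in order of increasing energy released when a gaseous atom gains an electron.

H is in period 1, group 1; O is in period 2, group 16; S is in period 3, group 16; Ca is in period 4, group 2; Sn is in period 5, group 14.
Electron affinity generally becomes more exothermic across a period toward the halogens and less exothermic down a group.
Neither a single period nor a single group — weigh both effects.
H > Ca: period and group pull opposite ways; the down-group shift dominates (73 vs 2 kJ/mol).
Sn > H: the two effects oppose for this pair; the across-period effect wins (107 vs 73 kJ/mol).
O > Sn: both effects reinforce here, so O is clearly the higher of the two.
S > O: this pair runs against the simple trend — see the exception note.
Note the exception: S has a higher electron affinity than O, contrary to the simple trend — the compact 2p subshell of O repels the added electron more than S's larger 3p does.
For reference (kJ/mol): H 73, O 141, S 200, Ca 2, Sn 107.
So from lowest to highest: Ca < H < Sn < O < S.

Ca < H < Sn < O < S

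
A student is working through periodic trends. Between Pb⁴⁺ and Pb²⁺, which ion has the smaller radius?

Both ions have Z = 82 protons, but Pb⁴⁺ has lost more electrons, so its remaining electrons feel a larger effective nuclear charge per electron and are pulled in more tightly.
Higher positive charge → smaller ion, so Pb²⁺ > Pb⁴⁺.

Pb⁴⁺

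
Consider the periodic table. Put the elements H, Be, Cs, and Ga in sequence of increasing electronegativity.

Cs < Be < Ga < H

EN rises left→right (higher Z_eff, smaller atoms) and falls top→bottom (larger, more shielded atoms).
Neither a single period nor a single group — weigh both effects.
Be > Cs: relative to Cs, both the across-period and down-group shifts push Be's electronegativity up.
Ga > Be: the two effects oppose for this pair; the across-period effect wins (1.81 vs 1.57).
H > Ga: period and group pull opposite ways; the down-group shift dominates (2.20 vs 1.81).
Approximate values (Pauling): H 2.20, Be 1.57, Ga 1.81, Cs 0.79.
So from lowest to highest: Cs < Be < Ga < H.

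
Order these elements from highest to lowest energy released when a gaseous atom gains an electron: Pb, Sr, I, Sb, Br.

Br is in period 4, group 17; Sr is in period 5, group 2; Sb is in period 5, group 15; I is in period 5, group 17; Pb is in period 6, group 14.
Adding an electron releases more energy for atoms nearer the top right (short of the noble gases).
Neither a single period nor a single group — weigh both effects.
Pb > Sr: the two effects oppose for this pair; the across-period effect wins (35 vs 5 kJ/mol).
Sb > Pb: relative to Pb, both the across-period and down-group shifts push Sb's electron affinity up.
I > Sb: both are in period 5; the period trend gives I the larger value.
Br > I: they share group 17; the group trend gives Br the larger value.
Tabulated electron affinity (kJ/mol): Br 325, Sr 5, Sb 103, I 295, Pb 35.
So from highest to lowest: Br > I > Sb > Pb > Sr.

Br > I > Sb > Pb > Sr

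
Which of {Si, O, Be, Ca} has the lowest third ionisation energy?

Si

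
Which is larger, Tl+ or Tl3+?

Tl+

Both ions have Z = 81 protons, but Tl3+ has lost more electrons, so its remaining electrons feel a larger effective nuclear charge per electron and are pulled in more tightly.
Higher positive charge → smaller ion, so Tl+ > Tl3+.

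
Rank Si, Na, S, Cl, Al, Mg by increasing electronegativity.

Na, Mg, Al, Si, S, Cl

Na is in period 3, group 1; Mg is in period 3, group 2; Al is in period 3, group 13; Si is in period 3, group 14; S is in period 3, group 16; Cl is in period 3, group 17.
Electronegativity increases across a period and decreases down a group, tracking effective nuclear charge and atomic size.
All lie in period 3, so electronegativity increases left to right.
So from lowest to highest: Na < Mg < Al < Si < S < Cl.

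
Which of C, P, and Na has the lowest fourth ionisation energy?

IE_4 is the cost of taking one more electron from the +3 cation: C³⁺ still has 1 valence electron; P³⁺ still has 2 valence electrons; Na³⁺ is already 2 electrons into the core.
Breaking into a closed-shell core is much more expensive than removing a leftover valence electron — Na has the largest IE_4 here.
Valence configurations: C³⁺ [He]2s¹, P³⁺ [Ne]3s².
The numbers (kJ/mol): C 6223, P 4964, Na 9543.
Overall IE_4 order: P < C < Na.

P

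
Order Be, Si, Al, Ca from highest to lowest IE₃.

Consider each +2 ion: Be²⁺ is the bare [He] core; Si²⁺ still has 2 valence electrons; Al²⁺ still has 1 valence electron; Ca²⁺ is the bare [Ar] core.
Pulling an electron out of a noble-gas core costs far more than removing a remaining valence electron, so Ca and Be sit at the high end of IE_3.
Valence configurations: Si²⁺ [Ne]3s², Al²⁺ [Ne]3s¹.
Tabulated IE_3 (kJ/mol): Be 14849, Si 3232, Al 2745, Ca 4912.
Overall IE_3 order: Al < Si < Ca < Be.

Be, Ca, Si, Al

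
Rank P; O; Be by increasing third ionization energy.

P < O < Be

After 2 electrons have been removed, what remains? P²⁺ still has 3 valence electrons; O²⁺ still has 4 valence electrons; Be²⁺ is the bare [He] core.
Breaking into a closed-shell core is much more expensive than removing a leftover valence electron — Be has the largest IE_3 here.
Valence configurations: P²⁺ [Ne]3s²3p¹, O²⁺ [He]2s²2p².
Tabulated IE_3 (kJ/mol): P 2914, O 5300, Be 14849.
Hence IE_3: P < O < Be.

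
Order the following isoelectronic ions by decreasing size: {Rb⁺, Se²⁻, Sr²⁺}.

All of these have 36 electrons, so size is governed by nuclear charge alone: the more protons, the stronger the pull on the same electron cloud, and the smaller the ion.
Nuclear charges: Sr²⁺ (Z=38), Rb⁺ (Z=37), Se²⁻ (Z=34).
Largest to smallest: Se²⁻ > Rb⁺ > Sr²⁺.

Se²⁻, Rb⁺, Sr²⁺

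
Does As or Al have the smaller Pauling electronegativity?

Al

Al is in period 3, group 13; As is in period 4, group 15.
Electronegativity increases across a period and decreases down a group, tracking effective nuclear charge and atomic size.
Here both period and group differ, so the two effects have to be weighed against each other.
As > Al: the two effects oppose for this pair; the across-period effect wins (2.18 vs 1.61).
Tabulated electronegativity (Pauling): Al 1.61, As 2.18.
So Al has the smaller Pauling electronegativity (Al < As).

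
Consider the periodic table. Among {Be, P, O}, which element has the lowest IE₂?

Be

IE_2 is the cost of taking one more electron from the +1 cation: Be⁺ still has 1 valence electron; P⁺ still has 4 valence electrons; O⁺ still has 5 valence electrons.
All are still removing valence electrons, so compare the +1 ions as you would atoms: IE_2 generally rises across a period (higher Z_eff) and falls down a group (larger shell), subject to the usual subshell exceptions.
Valence configurations: Be⁺ [He]2s¹, P⁺ [Ne]3s²3p², O⁺ [He]2s²2p³.
Approximate IE_2 values (kJ/mol): Be 1757, P 1907, O 3388.
Putting it together, IE_2: Be < P < O.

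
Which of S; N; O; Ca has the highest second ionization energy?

IE_2 is the cost of taking one more electron from the +1 cation: S⁺ still has 5 valence electrons; N⁺ still has 4 valence electrons; O⁺ still has 5 valence electrons; Ca⁺ still has 1 valence electron.
All are still removing valence electrons, so compare the +1 ions as you would atoms: IE_2 generally rises across a period (higher Z_eff) and falls down a group (larger shell), subject to the usual subshell exceptions.
Valence configurations: S⁺ [Ne]3s²3p³, N⁺ [He]2s²2p², O⁺ [He]2s²2p³, Ca⁺ [Ar]4s¹.
Approximate IE_2 values (kJ/mol): S 2252, N 2856, O 3388, Ca 1145.
So the second ionization energies run Ca < S < N < O.

O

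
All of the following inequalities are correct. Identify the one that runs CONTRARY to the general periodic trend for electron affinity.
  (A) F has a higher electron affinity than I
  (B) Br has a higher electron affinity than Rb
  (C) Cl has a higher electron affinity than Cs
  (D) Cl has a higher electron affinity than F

The general trend: electron affinity increases across a period and decreases down a group.
(A) F (period 2, group 17) vs I (period 5, group 17): the stated order agrees with the simple trend.
(B) Br (period 4, group 17) vs Rb (period 5, group 1): the stated order agrees with the simple trend.
(C) Cl (period 3, group 17) vs Cs (period 6, group 1): the stated order agrees with the simple trend.
(D) Cl (period 3, group 17) vs F (period 2, group 17): the stated order contradicts the simple trend.
The exception is (D): F's small 2p subshell makes the incoming electron feel strong e⁻–e⁻ repulsion, so Cl actually releases more energy on gaining an electron.

(D)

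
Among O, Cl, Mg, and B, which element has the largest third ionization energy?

After 2 electrons have been removed, what remains? O²⁺ still has 4 valence electrons; Cl²⁺ still has 5 valence electrons; Mg²⁺ is the bare [Ne] core; B²⁺ still has 1 valence electron.
Breaking into a closed-shell core is much more expensive than removing a leftover valence electron — Mg has the largest IE_3 here.
Valence configurations: O²⁺ [He]2s²2p², Cl²⁺ [Ne]3s²3p³, B²⁺ [He]2s¹.
Tabulated IE_3 (kJ/mol): O 5300, Cl 3822, Mg 7733, B 3660.
Overall IE_3 order: B < Cl < O < Mg.

Mg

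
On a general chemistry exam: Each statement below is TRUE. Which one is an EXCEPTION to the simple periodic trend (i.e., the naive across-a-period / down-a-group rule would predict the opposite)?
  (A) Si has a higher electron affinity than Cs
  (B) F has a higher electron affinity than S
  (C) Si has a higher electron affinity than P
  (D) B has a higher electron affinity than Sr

(C)

The general trend: electron affinity increases across a period and decreases down a group.
(A) Si (period 3, group 14) vs Cs (period 6, group 1): the stated order agrees with the simple trend.
(B) F (period 2, group 17) vs S (period 3, group 16): the stated order agrees with the simple trend.
(C) Si (period 3, group 14) vs P (period 3, group 15): the stated order contradicts the simple trend.
(D) B (period 2, group 13) vs Sr (period 5, group 2): the stated order agrees with the simple trend.
The exception is (C): adding an electron to P's half-filled 3p³ is unfavourable, so Si (3p²) has the more exothermic EA.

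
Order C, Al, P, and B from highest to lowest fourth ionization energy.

B > Al > C > P

Consider each +3 ion: C³⁺ still has 1 valence electron; Al³⁺ is the bare [Ne] core; P³⁺ still has 2 valence electrons; B³⁺ is the bare [He] core.
Pulling an electron out of a noble-gas core costs far more than removing a remaining valence electron, so Al and B sit at the high end of IE_4.
Valence configurations: C³⁺ [He]2s¹, P³⁺ [Ne]3s².
The numbers (kJ/mol): C 6223, Al 11577, P 4964, B 25026.
Hence IE_4: P < C < Al < B.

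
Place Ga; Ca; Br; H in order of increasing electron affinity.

Adding an electron releases more energy for atoms nearer the top right (short of the noble gases).
These span different periods and groups, so the two trends combine.
Ga > Ca: both are in period 4; the period trend gives Ga the larger value.
H > Ga: period and group pull opposite ways; the down-group shift dominates (73 vs 29 kJ/mol).
Br > H: period and group pull opposite ways; the across-period shift dominates (325 vs 73 kJ/mol).
For reference (kJ/mol): H 73, Ca 2, Ga 29, Br 325.
So from lowest to highest: Ca < Ga < H < Br.

Ca < Ga < H < Br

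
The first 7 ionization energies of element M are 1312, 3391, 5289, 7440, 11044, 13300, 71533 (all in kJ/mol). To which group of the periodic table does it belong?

Look for the largest jump between consecutive ionization energies: IE7/IE6 ≈ 5.4, far larger than any earlier ratio.
That jump marks the point where a core electron is being removed. So the atom has 6 valence electrons.
A main-group element with 6 valence electrons is in group 16.

Group 16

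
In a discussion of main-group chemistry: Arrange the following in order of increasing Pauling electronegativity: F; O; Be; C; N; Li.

Li is in period 2, group 1; Be is in period 2, group 2; C is in period 2, group 14; N is in period 2, group 15; O is in period 2, group 16; F is in period 2, group 17.
Electronegativity increases across a period and decreases down a group, tracking effective nuclear charge and atomic size.
All lie in period 2, so electronegativity increases left to right.
So from lowest to highest: Li < Be < C < N < O < F.

Li, Be, C, N, O, F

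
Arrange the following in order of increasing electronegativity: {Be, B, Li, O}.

Li < Be < B < O

Li is in period 2, group 1; Be is in period 2, group 2; B is in period 2, group 13; O is in period 2, group 16.
Smaller atoms with higher effective nuclear charge are more electronegative.
All lie in period 2, so electronegativity increases left to right.
So from lowest to highest: Li < Be < B < O.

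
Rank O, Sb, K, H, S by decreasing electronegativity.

O > S > H > Sb > K

H is in period 1, group 1; O is in period 2, group 16; S is in period 3, group 16; K is in period 4, group 1; Sb is in period 5, group 15.
Atoms toward the upper right of the periodic table pull bonding electrons most strongly.
These span different periods and groups, so the two trends combine.
Sb > K: period and group pull opposite ways; the across-period shift dominates (2.05 vs 0.82).
H > Sb: period and group pull opposite ways; the down-group shift dominates (2.20 vs 2.05).
S > H: period and group pull opposite ways; the across-period shift dominates (2.58 vs 2.20).
O > S: O sits above S in group 16, so the down-group effect alone puts O higher.
Approximate values (Pauling): H 2.20, O 3.44, S 2.58, K 0.82, Sb 2.05.
So from highest to lowest: O > S > H > Sb > K.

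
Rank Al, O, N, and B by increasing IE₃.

Al, B, N, O

Consider each +2 ion: Al²⁺ still has 1 valence electron; O²⁺ still has 4 valence electrons; N²⁺ still has 3 valence electrons; B²⁺ still has 1 valence electron.
All are still removing valence electrons, so compare the +2 ions as you would atoms: IE_3 generally rises across a period (higher Z_eff) and falls down a group (larger shell), subject to the usual subshell exceptions.
Valence configurations: Al²⁺ [Ne]3s¹, O²⁺ [He]2s²2p², N²⁺ [He]2s²2p¹, B²⁺ [He]2s¹.
The numbers (kJ/mol): Al 2745, O 5300, N 4578, B 3660.
Hence IE_3: Al < B < N < O.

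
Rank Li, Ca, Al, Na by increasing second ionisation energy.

Ca < Al < Na < Li

The second ionization energy removes an electron from the +1 ion. For each element: Li⁺ is the bare [He] core; Ca⁺ still has 1 valence electron; Al⁺ still has 2 valence electrons; Na⁺ is the bare [Ne] core.
Pulling an electron out of a noble-gas core costs far more than removing a remaining valence electron, so Na and Li sit at the high end of IE_2.
Valence configurations: Ca⁺ [Ar]4s¹, Al⁺ [Ne]3s².
The numbers (kJ/mol): Li 7298, Ca 1145, Al 1817, Na 4562.
Overall IE_2 order: Ca < Al < Na < Li.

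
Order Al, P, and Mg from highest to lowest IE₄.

Al, Mg, P

After 3 electrons have been removed, what remains? Al³⁺ is the bare [Ne] core; P³⁺ still has 2 valence electrons; Mg³⁺ is already 1 electron into the core.
Breaking into a closed-shell core is much more expensive than removing a leftover valence electron — Mg and Al have the largest IE_4 here.
The numbers (kJ/mol): Al 11577, P 4964, Mg 10543.
So the fourth ionization energies run P < Mg < Al.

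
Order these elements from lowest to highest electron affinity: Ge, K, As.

K < As < Ge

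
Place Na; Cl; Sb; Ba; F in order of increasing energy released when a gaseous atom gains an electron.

F is in period 2, group 17; Na is in period 3, group 1; Cl is in period 3, group 17; Sb is in period 5, group 15; Ba is in period 6, group 2.
EA tends to increase across a period and decrease down a group, though the pattern is less regular than for IE or radius.
Neither a single period nor a single group — weigh both effects.
Na > Ba: the two effects oppose for this pair; the down-group effect wins (53 vs 14 kJ/mol).
Sb > Na: period and group pull opposite ways; the across-period shift dominates (103 vs 53 kJ/mol).
F > Sb: both effects reinforce here, so F is clearly the higher of the two.
Cl > F: this pair runs against the simple trend — see the exception note.
Note the exception: Cl has a higher electron affinity than F, contrary to the simple trend — F's small 2p subshell makes the incoming electron feel strong e⁻–e⁻ repulsion, so Cl actually releases more energy on gaining an electron.
Approximate values (kJ/mol): F 328, Na 53, Cl 349, Sb 103, Ba 14.
So from lowest to highest: Ba < Na < Sb < F < Cl.

Ba, Na, Sb, F, Cl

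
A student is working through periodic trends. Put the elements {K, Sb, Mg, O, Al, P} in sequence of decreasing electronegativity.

EN rises left→right (higher Z_eff, smaller atoms) and falls top→bottom (larger, more shielded atoms).
Here both period and group differ, so the two effects have to be weighed against each other.
Mg > K: relative to K, both the across-period and down-group shifts push Mg's electronegativity up.
Al > Mg: Al lies to the right of Mg in period 3, so the across-period effect alone puts Al higher.
Sb > Al: period and group pull opposite ways; the across-period shift dominates (2.05 vs 1.61).
P > Sb: they share group 15; the group trend gives P the larger value.
O > P: both effects reinforce here, so O is clearly the higher of the two.
Approximate values (Pauling): O 3.44, Mg 1.31, Al 1.61, P 2.19, K 0.82, Sb 2.05.
So from highest to lowest: O > P > Sb > Al > Mg > K.

O > P > Sb > Al > Mg > K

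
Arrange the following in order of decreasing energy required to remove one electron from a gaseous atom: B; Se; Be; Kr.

First ionization energy rises across a period (greater Z_eff holds electrons more tightly) and falls down a group (valence electrons are farther from the nucleus).
Here both period and group differ, so the two effects have to be weighed against each other.
Be > B: this pair runs against the simple trend — see the exception note.
Se > Be: the two effects oppose for this pair; the across-period effect wins (941 vs 900 kJ/mol).
Kr > Se: both are in period 4; the period trend gives Kr the larger value.
Note the exception: Be has a higher first ionization energy than B, contrary to the simple trend — removing B's lone 2p electron is easier than breaking Be's filled 2s².
Tabulated first ionization energy (kJ/mol): Be 900, B 801, Se 941, Kr 1351.
So from highest to lowest: Kr > Se > Be > B.

Kr > Se > Be > B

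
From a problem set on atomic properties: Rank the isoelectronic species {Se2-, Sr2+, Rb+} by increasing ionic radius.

All of these have 36 electrons, so size is governed by nuclear charge alone: the more protons, the stronger the pull on the same electron cloud, and the smaller the ion.
Nuclear charges: Sr2+ (Z=38), Rb+ (Z=37), Se2- (Z=34).
Smallest to largest: Sr2+ < Rb+ < Se2-.

Sr2+ < Rb+ < Se2-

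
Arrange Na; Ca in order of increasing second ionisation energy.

Ca, Na

After 1 electron has been removed, what remains? Na⁺ is the bare [Ne] core; Ca⁺ still has 1 valence electron.
Core electrons are held far more tightly than valence electrons, so Na tops the IE_2 order.
Approximate IE_2 values (kJ/mol): Na 4562, Ca 1145.
So the second ionization energies run Ca < Na.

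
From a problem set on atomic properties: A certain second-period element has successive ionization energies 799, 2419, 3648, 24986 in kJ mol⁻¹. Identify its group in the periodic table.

Look for the largest jump between consecutive ionization energies: IE4/IE3 ≈ 6.8, far larger than any earlier ratio.
That jump marks the point where a core electron is being removed. So the atom has 3 valence electrons.
A main-group element with 3 valence electrons is in group 13.

Group 13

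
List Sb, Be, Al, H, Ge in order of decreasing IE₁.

H > Be > Sb > Ge > Al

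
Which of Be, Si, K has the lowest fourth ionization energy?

Si

After 3 electrons have been removed, what remains? Be³⁺ is already 1 electron into the core; Si³⁺ still has 1 valence electron; K³⁺ is already 2 electrons into the core.
Pulling an electron out of a noble-gas core costs far more than removing a remaining valence electron, so K and Be sit at the high end of IE_4.
Approximate IE_4 values (kJ/mol): Be 21007, Si 4356, K 5877.
Putting it together, IE_4: Si < K < Be.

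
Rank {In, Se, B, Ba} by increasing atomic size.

B is in period 2, group 13; Se is in period 4, group 16; In is in period 5, group 13; Ba is in period 6, group 2.
Radius decreases left→right (rising Z_eff, same n) and increases top→bottom (higher n).
These span different periods and groups, so the two trends combine.
Se > B: period and group pull opposite ways; the down-group shift dominates (116 vs 85 pm).
In > Se: relative to Se, both the across-period and down-group shifts push In's atomic radius up.
Ba > In: both effects reinforce here, so Ba is clearly the larger of the two.
For reference (pm): B 85, Se 116, In 142, Ba 196.
So from smallest to largest: B < Se < In < Ba.

B < Se < In < Ba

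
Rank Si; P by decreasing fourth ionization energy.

P > Si

The fourth ionization energy removes an electron from the +3 ion. For each element: Si³⁺ still has 1 valence electron; P³⁺ still has 2 valence electrons.
All are still removing valence electrons, so compare the +3 ions as you would atoms: IE_4 generally rises across a period (higher Z_eff) and falls down a group (larger shell), subject to the usual subshell exceptions.
Valence configurations: Si³⁺ [Ne]3s¹, P³⁺ [Ne]3s².
Tabulated IE_4 (kJ/mol): Si 4356, P 4964.
Putting it together, IE_4: Si < P.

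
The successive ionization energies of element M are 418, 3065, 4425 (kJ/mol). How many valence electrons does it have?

Look for the largest jump between consecutive ionization energies: IE2/IE1 ≈ 7.3, far larger than any earlier ratio.
That jump marks the point where a core electron is being removed. So the atom has 1 valence electron.

1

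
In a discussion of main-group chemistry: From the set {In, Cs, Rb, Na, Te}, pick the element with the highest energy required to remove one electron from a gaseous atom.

Te

Na is in period 3, group 1; Rb is in period 5, group 1; In is in period 5, group 13; Te is in period 5, group 16; Cs is in period 6, group 1.
First ionization energy rises across a period (greater Z_eff holds electrons more tightly) and falls down a group (valence electrons are farther from the nucleus).
Neither a single period nor a single group — weigh both effects.
Rb > Cs: they share group 1; the group trend gives Rb the larger value.
Na > Rb: Na sits above Rb in group 1, so the down-group effect alone puts Na higher.
In > Na: the two effects oppose for this pair; the across-period effect wins (558 vs 496 kJ/mol).
Te > In: both are in period 5; the period trend gives Te the larger value.
Tabulated first ionization energy (kJ/mol): Na 496, Rb 403, In 558, Te 869, Cs 376.
The highest energy required to remove one electron from a gaseous atom among these belongs to Te.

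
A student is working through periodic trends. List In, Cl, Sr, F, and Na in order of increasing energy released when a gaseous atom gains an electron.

Sr < In < Na < F < Cl

F is in period 2, group 17; Na is in period 3, group 1; Cl is in period 3, group 17; Sr is in period 5, group 2; In is in period 5, group 13.
Electron affinity generally becomes more exothermic across a period toward the halogens and less exothermic down a group.
These span different periods and groups, so the two trends combine.
In > Sr: In lies to the right of Sr in period 5, so the across-period effect alone puts In higher.
Na > In: period and group pull opposite ways; the down-group shift dominates (53 vs 29 kJ/mol).
F > Na: relative to Na, both the across-period and down-group shifts push F's electron affinity up.
Cl > F: this pair runs against the simple trend — see the exception note.
Note the exception: Cl has a higher electron affinity than F, contrary to the simple trend — F's small 2p subshell makes the incoming electron feel strong e⁻–e⁻ repulsion, so Cl actually releases more energy on gaining an electron.
For reference (kJ/mol): F 328, Na 53, Cl 349, Sr 5, In 29.
So from lowest to highest: Sr < In < Na < F < Cl.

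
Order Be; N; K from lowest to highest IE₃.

K < N < Be

IE_3 is the cost of taking one more electron from the +2 cation: Be²⁺ is the bare [He] core; N²⁺ still has 3 valence electrons; K²⁺ is already 1 electron into the core.
Usually core removal costs more than valence removal, but here the competition is close: a tightly held n=2 valence electron can cost more to remove than an n=3 core electron, so the actual values have to decide it.
Approximate IE_3 values (kJ/mol): Be 14849, N 4578, K 4420.
Hence IE_3: K < N < Be.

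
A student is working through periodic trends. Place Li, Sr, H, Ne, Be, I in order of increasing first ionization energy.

Li < Sr < Be < I < H < Ne

H is in period 1, group 1; Li is in period 2, group 1; Be is in period 2, group 2; Ne is in period 2, group 18; Sr is in period 5, group 2; I is in period 5, group 17.
Across a period the outer electron is held more tightly (higher IE₁); down a group it sits in a higher shell, more shielded, and comes off more easily.
These span different periods and groups, so the two trends combine.
Sr > Li: the two effects oppose for this pair; the across-period effect wins (550 vs 520 kJ/mol).
Be > Sr: Be sits above Sr in group 2, so the down-group effect alone puts Be higher.
I > Be: period and group pull opposite ways; the across-period shift dominates (1008 vs 900 kJ/mol).
H > I: period and group pull opposite ways; the down-group shift dominates (1312 vs 1008 kJ/mol).
Ne > H: the two effects oppose for this pair; the across-period effect wins (2081 vs 1312 kJ/mol).
Tabulated first ionization energy (kJ/mol): H 1312, Li 520, Be 900, Ne 2081, Sr 550, I 1008.
So from lowest to highest: Li < Sr < Be < I < H < Ne.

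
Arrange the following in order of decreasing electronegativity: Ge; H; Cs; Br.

EN rises left→right (higher Z_eff, smaller atoms) and falls top→bottom (larger, more shielded atoms).
Here both period and group differ, so the two effects have to be weighed against each other.
Ge > Cs: both effects reinforce here, so Ge is clearly the higher of the two.
H > Ge: period and group pull opposite ways; the down-group shift dominates (2.20 vs 2.01).
Br > H: the two effects oppose for this pair; the across-period effect wins (2.96 vs 2.20).
Approximate values (Pauling): H 2.20, Ge 2.01, Br 2.96, Cs 0.79.
So from highest to lowest: Br > H > Ge > Cs.

Br > H > Ge > Cs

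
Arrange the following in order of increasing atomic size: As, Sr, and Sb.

As, Sb, Sr

As is in period 4, group 15; Sr is in period 5, group 2; Sb is in period 5, group 15.
Radius decreases left→right (rising Z_eff, same n) and increases top→bottom (higher n).
These span different periods and groups, so the two trends combine.
Sb > As: Sb sits below As in group 15, so the down-group effect alone puts Sb larger.
Sr > Sb: Sr lies to the left of Sb in period 5, so the across-period effect alone puts Sr larger.
For reference (pm): As 121, Sr 185, Sb 140.
So from smallest to largest: As < Sb < Sr.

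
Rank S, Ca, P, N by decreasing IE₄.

IE_4 is the cost of taking one more electron from the +3 cation: S³⁺ still has 3 valence electrons; Ca³⁺ is already 1 electron into the core; P³⁺ still has 2 valence electrons; N³⁺ still has 2 valence electrons.
Usually core removal costs more than valence removal, but here the competition is close: a tightly held n=2 valence electron can cost more to remove than an n=3 core electron, so the actual values have to decide it.
Valence configurations: S³⁺ [Ne]3s²3p¹, P³⁺ [Ne]3s², N³⁺ [He]2s².
S³⁺ loses a lone 3p electron whereas P³⁺ must break into a filled 3s² pair, so IE_4(P) > IE_4(S) even though S has the higher nuclear charge.
Tabulated IE_4 (kJ/mol): S 4556, Ca 6491, P 4964, N 7475.
Putting it together, IE_4: S < P < Ca < N.

N, Ca, P, S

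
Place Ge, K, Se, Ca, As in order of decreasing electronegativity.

Se > As > Ge > Ca > K

K is in period 4, group 1; Ca is in period 4, group 2; Ge is in period 4, group 14; As is in period 4, group 15; Se is in period 4, group 16.
EN rises left→right (higher Z_eff, smaller atoms) and falls top→bottom (larger, more shielded atoms).
All lie in period 4, so electronegativity increases left to right.
So from highest to lowest: Se > As > Ge > Ca > K.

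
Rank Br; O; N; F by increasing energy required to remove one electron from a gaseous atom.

Br < O < N < F

N is in period 2, group 15; O is in period 2, group 16; F is in period 2, group 17; Br is in period 4, group 17.
Removing the outermost electron gets harder across a period and easier down a group.
Here both period and group differ, so the two effects have to be weighed against each other.
O > Br: period and group pull opposite ways; the down-group shift dominates (1314 vs 1140 kJ/mol).
N > O: this pair runs against the simple trend — see the exception note.
F > N: F lies to the right of N in period 2, so the across-period effect alone puts F higher.
Note the exception: N has a higher first ionization energy than O, contrary to the simple trend — pairing an electron in O's 2p⁴ costs repulsion energy, so O ionizes more easily than half-filled N (2p³).
Tabulated first ionization energy (kJ/mol): N 1402, O 1314, F 1681, Br 1140.
So from lowest to highest: Br < O < N < F.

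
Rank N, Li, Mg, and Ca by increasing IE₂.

Ca < Mg < N < Li

Consider each +1 ion: N⁺ still has 4 valence electrons; Li⁺ is the bare [He] core; Mg⁺ still has 1 valence electron; Ca⁺ still has 1 valence electron.
Breaking into a closed-shell core is much more expensive than removing a leftover valence electron — Li has the largest IE_2 here.
Valence configurations: N⁺ [He]2s²2p², Mg⁺ [Ne]3s¹, Ca⁺ [Ar]4s¹.
The numbers (kJ/mol): N 2856, Li 7298, Mg 1451, Ca 1145.
Putting it together, IE_2: Ca < Mg < N < Li.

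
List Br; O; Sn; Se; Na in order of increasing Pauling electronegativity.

Na < Sn < Se < Br < O

O is in period 2, group 16; Na is in period 3, group 1; Se is in period 4, group 16; Br is in period 4, group 17; Sn is in period 5, group 14.
Smaller atoms with higher effective nuclear charge are more electronegative.
Neither a single period nor a single group — weigh both effects.
Sn > Na: period and group pull opposite ways; the across-period shift dominates (1.96 vs 0.93).
Se > Sn: relative to Sn, both the across-period and down-group shifts push Se's electronegativity up.
Br > Se: Br lies to the right of Se in period 4, so the across-period effect alone puts Br higher.
O > Br: period and group pull opposite ways; the down-group shift dominates (3.44 vs 2.96).
For reference (Pauling): O 3.44, Na 0.93, Se 2.55, Br 2.96, Sn 1.96.
So from lowest to highest: Na < Sn < Se < Br < O.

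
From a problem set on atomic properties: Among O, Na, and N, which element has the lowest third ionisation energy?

N

After 2 electrons have been removed, what remains? O²⁺ still has 4 valence electrons; Na²⁺ is already 1 electron into the core; N²⁺ still has 3 valence electrons.
Breaking into a closed-shell core is much more expensive than removing a leftover valence electron — Na has the largest IE_3 here.
Valence configurations: O²⁺ [He]2s²2p², N²⁺ [He]2s²2p¹.
Tabulated IE_3 (kJ/mol): O 5300, Na 6910, N 4578.
So the third ionization energies run N < O < Na.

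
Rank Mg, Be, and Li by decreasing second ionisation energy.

Li > Be > Mg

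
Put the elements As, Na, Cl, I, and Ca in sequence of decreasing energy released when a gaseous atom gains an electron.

Cl, I, As, Na, Ca

Atoms with high Z_eff and room in the valence shell (especially the halogens) have the most exothermic electron affinities.
Here both period and group differ, so the two effects have to be weighed against each other.
Na > Ca: period and group pull opposite ways; the down-group shift dominates (53 vs 2 kJ/mol).
As > Na: the two effects oppose for this pair; the across-period effect wins (78 vs 53 kJ/mol).
I > As: period and group pull opposite ways; the across-period shift dominates (295 vs 78 kJ/mol).
Cl > I: Cl sits above I in group 17, so the down-group effect alone puts Cl higher.
Tabulated electron affinity (kJ/mol): Na 53, Cl 349, Ca 2, As 78, I 295.
So from highest to lowest: Cl > I > As > Na > Ca.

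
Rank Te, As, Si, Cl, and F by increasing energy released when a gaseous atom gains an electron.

As, Si, Te, F, Cl

F is in period 2, group 17; Si is in period 3, group 14; Cl is in period 3, group 17; As is in period 4, group 15; Te is in period 5, group 16.
Electron affinity generally becomes more exothermic across a period toward the halogens and less exothermic down a group.
Here both period and group differ, so the two effects have to be weighed against each other.
Si > As: period and group pull opposite ways; the down-group shift dominates (134 vs 78 kJ/mol).
Te > Si: the two effects oppose for this pair; the across-period effect wins (190 vs 134 kJ/mol).
F > Te: relative to Te, both the across-period and down-group shifts push F's electron affinity up.
Cl > F: this pair runs against the simple trend — see the exception note.
Note the exception: Cl has a higher electron affinity than F, contrary to the simple trend — F's small 2p subshell makes the incoming electron feel strong e⁻–e⁻ repulsion, so Cl actually releases more energy on gaining an electron.
For reference (kJ/mol): F 328, Si 134, Cl 349, As 78, Te 190.
So from lowest to highest: As < Si < Te < F < Cl.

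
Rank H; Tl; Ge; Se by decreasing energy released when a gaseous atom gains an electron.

H is in period 1, group 1; Ge is in period 4, group 14; Se is in period 4, group 16; Tl is in period 6, group 13.
EA tends to increase across a period and decrease down a group, though the pattern is less regular than for IE or radius.
Here both period and group differ, so the two effects have to be weighed against each other.
H > Tl: period and group pull opposite ways; the down-group shift dominates (73 vs 19 kJ/mol).
Ge > H: period and group pull opposite ways; the across-period shift dominates (119 vs 73 kJ/mol).
Se > Ge: Se lies to the right of Ge in period 4, so the across-period effect alone puts Se higher.
For reference (kJ/mol): H 73, Ge 119, Se 195, Tl 19.
So from highest to lowest: Se > Ge > H > Tl.

Se, Ge, H, Tl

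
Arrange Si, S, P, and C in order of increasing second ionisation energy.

Si, P, S, C

After 1 electron has been removed, what remains? Si⁺ still has 3 valence electrons; S⁺ still has 5 valence electrons; P⁺ still has 4 valence electrons; C⁺ still has 3 valence electrons.
All are still removing valence electrons, so compare the +1 ions as you would atoms: IE_2 generally rises across a period (higher Z_eff) and falls down a group (larger shell), subject to the usual subshell exceptions.
Valence configurations: Si⁺ [Ne]3s²3p¹, S⁺ [Ne]3s²3p³, P⁺ [Ne]3s²3p², C⁺ [He]2s²2p¹.
The numbers (kJ/mol): Si 1577, S 2252, P 1907, C 2353.
Overall IE_2 order: Si < P < S < C.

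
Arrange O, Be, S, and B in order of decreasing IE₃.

Be > O > B > S

The third ionization energy removes an electron from the +2 ion. For each element: O²⁺ still has 4 valence electrons; Be²⁺ is the bare [He] core; S²⁺ still has 4 valence electrons; B²⁺ still has 1 valence electron.
Pulling an electron out of a noble-gas core costs far more than removing a remaining valence electron, so Be sits at the high end of IE_3.
Valence configurations: O²⁺ [He]2s²2p², S²⁺ [Ne]3s²3p², B²⁺ [He]2s¹.
Approximate IE_3 values (kJ/mol): O 5300, Be 14849, S 3357, B 3660.
Hence IE_3: S < B < O < Be.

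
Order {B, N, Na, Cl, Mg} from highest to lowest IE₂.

Consider each +1 ion: B⁺ still has 2 valence electrons; N⁺ still has 4 valence electrons; Na⁺ is the bare [Ne] core; Cl⁺ still has 6 valence electrons; Mg⁺ still has 1 valence electron.
Pulling an electron out of a noble-gas core costs far more than removing a remaining valence electron, so Na sits at the high end of IE_2.
Valence configurations: B⁺ [He]2s², N⁺ [He]2s²2p², Cl⁺ [Ne]3s²3p⁴, Mg⁺ [Ne]3s¹.
The numbers (kJ/mol): B 2427, N 2856, Na 4562, Cl 2298, Mg 1451.
Putting it together, IE_2: Mg < Cl < B < N < Na.

Na > N > B > Cl > Mg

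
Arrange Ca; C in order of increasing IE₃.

C < Ca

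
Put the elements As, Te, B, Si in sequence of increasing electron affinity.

B < As < Si < Te

B is in period 2, group 13; Si is in period 3, group 14; As is in period 4, group 15; Te is in period 5, group 16.
Electron affinity generally becomes more exothermic across a period toward the halogens and less exothermic down a group.
These sit on a diagonal, where the across-period and down-group effects partly cancel.
As > B: the two effects oppose for this pair; the across-period effect wins (78 vs 27 kJ/mol).
Si > As: period and group pull opposite ways; the down-group shift dominates (134 vs 78 kJ/mol).
Te > Si: period and group pull opposite ways; the across-period shift dominates (190 vs 134 kJ/mol).
Tabulated electron affinity (kJ/mol): B 27, Si 134, As 78, Te 190.
So from lowest to highest: B < As < Si < Te.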